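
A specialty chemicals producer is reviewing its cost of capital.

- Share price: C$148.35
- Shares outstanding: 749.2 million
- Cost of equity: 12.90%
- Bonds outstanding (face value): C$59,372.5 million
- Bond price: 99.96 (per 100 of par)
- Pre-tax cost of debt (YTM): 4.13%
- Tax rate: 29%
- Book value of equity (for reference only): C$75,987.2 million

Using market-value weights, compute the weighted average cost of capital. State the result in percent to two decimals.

9.43%

Market value of equity E = 148.35 × 749.2m = 111143.82m. Market value of debt D = 59372.5m × 99.96/100 = 59348.751m.
Total capital V = 111143.82 + 59348.751 = 170492.571.
Equity: weight = 111143.82/170492.571 = 0.6519; cost = 12.9%.
Bonds outstanding: weight = 59348.751/170492.571 = 0.3481; after-tax cost = 4.13% × (1 − 29%) = 2.9323%.
WACC = 0.6519 × 12.9000% + 0.3481 × 2.9323% = 9.4302%.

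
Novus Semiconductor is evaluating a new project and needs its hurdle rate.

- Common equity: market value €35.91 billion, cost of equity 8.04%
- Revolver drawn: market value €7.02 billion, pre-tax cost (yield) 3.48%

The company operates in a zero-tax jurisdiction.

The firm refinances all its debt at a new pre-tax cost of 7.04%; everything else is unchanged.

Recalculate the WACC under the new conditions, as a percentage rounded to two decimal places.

7.88%

After the change:
Total capital V = 35.91 + 7.02 = 42.93.
Equity: weight = 35.91/42.93 = 0.8365; cost = 8.04%.
Revolver drawn: weight = 7.02/42.93 = 0.1635; after-tax cost = 7.04% × (1 − 0%) = 7.0400%.
WACC = 0.8365 × 8.0400% + 0.1635 × 7.0400% = 7.8765%.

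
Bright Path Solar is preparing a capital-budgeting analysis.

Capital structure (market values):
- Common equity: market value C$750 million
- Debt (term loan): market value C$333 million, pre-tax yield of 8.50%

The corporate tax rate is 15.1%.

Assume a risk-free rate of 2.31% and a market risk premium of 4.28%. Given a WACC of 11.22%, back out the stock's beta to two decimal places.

Total capital V = 750 + 333 = 1083.
Equity weight = 750/1083 = 0.6925.
Term loan weight = 333/1083 = 0.3075.
Debt contribution = 0.3075 × 8.5% × (1 − 15.1%) = 2.2189%.
Required equity contribution = 11.22% − 2.2189% = 9.0011%  ⇒  Re = 12.9976%.
CAPM: 12.9976% = 2.31% + β × 4.28%  ⇒  β = 2.4971.

2.50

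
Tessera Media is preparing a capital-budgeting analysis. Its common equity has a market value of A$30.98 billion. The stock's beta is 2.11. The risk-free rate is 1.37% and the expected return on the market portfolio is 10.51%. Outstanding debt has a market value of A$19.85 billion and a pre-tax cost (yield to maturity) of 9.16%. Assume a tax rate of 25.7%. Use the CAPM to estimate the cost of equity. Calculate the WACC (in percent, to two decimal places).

15.25%

Market risk premium = 10.51% − 1.37% = 9.14%.
Cost of equity via CAPM: Re = 1.37% + 2.11 × 9.14% = 20.6554%.
Total capital V = 30.98 + 19.85 = 50.83.
Equity: weight = 30.98/50.83 = 0.6095; cost = 20.6554%.
Debt: weight = 19.85/50.83 = 0.3905; after-tax cost = 9.16% × (1 − 25.7%) = 6.8059%.
WACC = 0.6095 × 20.6554% + 0.3905 × 6.8059% = 15.2469%.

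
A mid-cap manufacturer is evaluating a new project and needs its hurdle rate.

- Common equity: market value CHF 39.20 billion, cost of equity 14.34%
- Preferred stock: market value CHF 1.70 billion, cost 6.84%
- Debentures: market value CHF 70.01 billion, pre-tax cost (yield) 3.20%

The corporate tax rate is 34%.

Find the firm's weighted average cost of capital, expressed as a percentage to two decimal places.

6.51%

Total capital V = 39.2 + 1.7 + 70.01 = 110.91.
Equity: weight = 39.2/110.91 = 0.3534; cost = 14.34%.
Preferred: weight = 1.7/110.91 = 0.0153; cost = 6.84%.
Debentures: weight = 70.01/110.91 = 0.6312; after-tax cost = 3.2% × (1 − 34%) = 2.1120%.
WACC = 0.3534 × 14.3400% + 0.0153 × 6.8400% + 0.6312 × 2.1120% = 6.5063%.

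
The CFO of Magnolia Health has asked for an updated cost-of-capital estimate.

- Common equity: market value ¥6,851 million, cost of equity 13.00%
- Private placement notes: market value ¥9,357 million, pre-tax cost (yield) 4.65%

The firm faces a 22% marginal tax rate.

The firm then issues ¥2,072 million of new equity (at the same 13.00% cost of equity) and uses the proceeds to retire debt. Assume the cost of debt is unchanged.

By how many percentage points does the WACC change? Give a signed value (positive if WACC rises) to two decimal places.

Current WACC:
Total capital V = 6851 + 9357 = 16208.
Equity: weight = 6851/16208 = 0.4227; cost = 13%.
Private placement notes: weight = 9357/16208 = 0.5773; after-tax cost = 4.65% × (1 − 22%) = 3.6270%.
WACC = 0.4227 × 13.0000% + 0.5773 × 3.6270% = 7.5889%.
After the change:
Total capital V = 8923 + 7285 = 16208.
Equity: weight = 8923/16208 = 0.5505; cost = 13%.
Private placement notes: weight = 7285/16208 = 0.4495; after-tax cost = 4.65% × (1 − 22%) = 3.6270%.
WACC = 0.5505 × 13.0000% + 0.4495 × 3.6270% = 8.7871%.
Change in WACC = 8.7871% − 7.5889% = 1.1982 pp.

+1.20 pp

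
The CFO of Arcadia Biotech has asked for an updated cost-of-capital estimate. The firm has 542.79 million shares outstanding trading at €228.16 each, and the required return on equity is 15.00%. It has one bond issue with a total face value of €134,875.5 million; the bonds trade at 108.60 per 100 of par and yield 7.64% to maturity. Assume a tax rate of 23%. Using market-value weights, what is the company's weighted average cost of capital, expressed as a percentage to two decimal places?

Market value of equity E = 228.16 × 542.79m = 123842.9664m. Market value of debt D = 134875.5m × 108.6/100 = 146474.793m.
Total capital V = 123842.9664 + 146474.793 = 270317.7594.
Equity: weight = 123842.9664/270317.7594 = 0.4581; cost = 15%.
Bonds outstanding: weight = 146474.793/270317.7594 = 0.5419; after-tax cost = 7.64% × (1 − 23%) = 5.8828%.
WACC = 0.4581 × 15.0000% + 0.5419 × 5.8828% = 10.0597%.

10.06%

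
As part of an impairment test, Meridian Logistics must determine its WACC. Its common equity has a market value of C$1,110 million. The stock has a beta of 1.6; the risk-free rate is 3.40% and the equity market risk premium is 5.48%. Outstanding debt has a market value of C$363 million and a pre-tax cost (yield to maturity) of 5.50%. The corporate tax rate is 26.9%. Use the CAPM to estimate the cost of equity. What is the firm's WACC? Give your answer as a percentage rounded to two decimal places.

10.16%

Cost of equity via CAPM: Re = 3.4% + 1.6 × 5.48% = 12.1680%.
Total capital V = 1110 + 363 = 1473.
Equity: weight = 1110/1473 = 0.7536; cost = 12.168%.
Debt: weight = 363/1473 = 0.2464; after-tax cost = 5.5% × (1 − 26.9%) = 4.0205%.
WACC = 0.7536 × 12.1680% + 0.2464 × 4.0205% = 10.1602%.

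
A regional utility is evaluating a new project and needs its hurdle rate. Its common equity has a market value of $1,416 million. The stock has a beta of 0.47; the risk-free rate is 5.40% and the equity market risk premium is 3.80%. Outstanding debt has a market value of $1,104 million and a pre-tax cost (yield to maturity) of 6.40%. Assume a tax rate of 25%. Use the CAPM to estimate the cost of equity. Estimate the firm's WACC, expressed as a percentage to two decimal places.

Cost of equity via CAPM: Re = 5.4% + 0.47 × 3.8% = 7.1860%.
Total capital V = 1416 + 1104 = 2520.
Equity: weight = 1416/2520 = 0.5619; cost = 7.186%.
Debt: weight = 1104/2520 = 0.4381; after-tax cost = 6.4% × (1 − 25%) = 4.8000%.
WACC = 0.5619 × 7.1860% + 0.4381 × 4.8000% = 6.1407%.

6.14%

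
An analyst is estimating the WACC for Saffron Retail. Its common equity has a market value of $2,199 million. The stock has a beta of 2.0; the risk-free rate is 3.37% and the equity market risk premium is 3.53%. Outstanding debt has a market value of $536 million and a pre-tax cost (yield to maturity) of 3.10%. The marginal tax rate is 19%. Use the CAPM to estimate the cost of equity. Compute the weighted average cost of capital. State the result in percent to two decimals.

8.88%

Cost of equity via CAPM: Re = 3.37% + 2.0 × 3.53% = 10.4300%.
Total capital V = 2199 + 536 = 2735.
Equity: weight = 2199/2735 = 0.8040; cost = 10.43%.
Debt: weight = 536/2735 = 0.1960; after-tax cost = 3.1% × (1 − 19%) = 2.5110%.
WACC = 0.8040 × 10.4300% + 0.1960 × 2.5110% = 8.8780%.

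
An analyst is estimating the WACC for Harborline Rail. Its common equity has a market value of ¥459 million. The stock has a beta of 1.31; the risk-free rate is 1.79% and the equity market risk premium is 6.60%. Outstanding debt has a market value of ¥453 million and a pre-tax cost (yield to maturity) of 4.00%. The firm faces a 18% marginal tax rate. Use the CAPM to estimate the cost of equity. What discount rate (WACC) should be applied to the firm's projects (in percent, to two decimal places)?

Cost of equity via CAPM: Re = 1.79% + 1.31 × 6.6% = 10.4360%.
Total capital V = 459 + 453 = 912.
Equity: weight = 459/912 = 0.5033; cost = 10.436%.
Debt: weight = 453/912 = 0.4967; after-tax cost = 4% × (1 − 18%) = 3.2800%.
WACC = 0.5033 × 10.4360% + 0.4967 × 3.2800% = 6.8815%.

6.88%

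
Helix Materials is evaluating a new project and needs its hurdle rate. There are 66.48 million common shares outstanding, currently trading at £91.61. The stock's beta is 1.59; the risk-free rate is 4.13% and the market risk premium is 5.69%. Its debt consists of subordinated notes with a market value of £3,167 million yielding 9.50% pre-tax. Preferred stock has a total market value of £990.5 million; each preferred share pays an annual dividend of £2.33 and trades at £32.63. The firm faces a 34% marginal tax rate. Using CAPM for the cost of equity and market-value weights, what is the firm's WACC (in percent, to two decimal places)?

10.46%

Cost of equity via CAPM: Re = 4.13% + 1.59 × 5.69% = 13.1771%.
Cost of preferred: Rp = 2.33 / 32.63 = 7.1407%.
Market value of equity E = 91.61 × 66.48m = 6090.2328m.
Total capital V = 6090.2328 + 990.5 + 3167 = 10247.7328.
Equity: weight = 6090.2328/10247.7328 = 0.5943; cost = 13.1771%.
Preferred: weight = 990.5/10247.7328 = 0.0967; cost = 7.1407%.
Subordinated notes: weight = 3167/10247.7328 = 0.3090; after-tax cost = 9.5% × (1 − 34%) = 6.2700%.
WACC = 0.5943 × 13.1771% + 0.0967 × 7.1407% + 0.3090 × 6.2700% = 10.4591%.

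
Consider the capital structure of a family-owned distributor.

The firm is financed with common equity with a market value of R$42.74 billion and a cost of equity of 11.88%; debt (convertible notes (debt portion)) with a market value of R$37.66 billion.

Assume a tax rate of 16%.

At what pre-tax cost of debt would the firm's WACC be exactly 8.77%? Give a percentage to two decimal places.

Total capital V = 42.74 + 37.66 = 80.4.
Equity weight = 42.74/80.4 = 0.5316.
Convertible notes (debt portion) weight = 37.66/80.4 = 0.4684.
Equity contribution = 0.5316 × 11.88% = 6.3153%.
Remaining for debt = 8.77% − 6.3153% = 2.4547%.
Rd × (1 − 16%) × 0.4684 = 2.4547%  ⇒  Rd = 6.2387%.

6.24%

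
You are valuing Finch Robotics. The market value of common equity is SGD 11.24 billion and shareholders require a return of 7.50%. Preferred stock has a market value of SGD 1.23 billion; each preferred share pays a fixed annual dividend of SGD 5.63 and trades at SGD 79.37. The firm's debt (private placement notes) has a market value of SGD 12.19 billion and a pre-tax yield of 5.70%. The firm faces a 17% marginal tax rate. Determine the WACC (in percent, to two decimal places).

6.11%

Cost of preferred: Rp = 5.63 / 79.37 = 7.0934%.
Total capital V = 11.24 + 1.23 + 12.19 = 24.66.
Equity: weight = 11.24/24.66 = 0.4558; cost = 7.5%.
Preferred: weight = 1.23/24.66 = 0.0499; cost = 7.0934%.
Private placement notes: weight = 12.19/24.66 = 0.4943; after-tax cost = 5.7% × (1 − 17%) = 4.7310%.
WACC = 0.4558 × 7.5000% + 0.0499 × 7.0934% + 0.4943 × 4.7310% = 6.1109%.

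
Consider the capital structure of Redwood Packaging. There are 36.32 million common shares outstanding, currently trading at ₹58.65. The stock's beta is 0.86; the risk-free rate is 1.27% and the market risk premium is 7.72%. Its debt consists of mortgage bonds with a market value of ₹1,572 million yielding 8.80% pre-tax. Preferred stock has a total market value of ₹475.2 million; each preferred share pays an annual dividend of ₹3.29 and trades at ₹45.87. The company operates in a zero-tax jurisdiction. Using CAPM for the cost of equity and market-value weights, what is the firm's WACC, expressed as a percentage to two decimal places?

Cost of equity via CAPM: Re = 1.27% + 0.86 × 7.72% = 7.9092%.
Cost of preferred: Rp = 3.29 / 45.87 = 7.1724%.
Market value of equity E = 58.65 × 36.32m = 2130.168m.
Total capital V = 2130.168 + 475.2 + 1572 = 4177.368.
Equity: weight = 2130.168/4177.368 = 0.5099; cost = 7.9092%.
Preferred: weight = 475.2/4177.368 = 0.1138; cost = 7.1724%.
Mortgage bonds: weight = 1572/4177.368 = 0.3763; after-tax cost = 8.8% × (1 − 0%) = 8.8000%.
WACC = 0.5099 × 7.9092% + 0.1138 × 7.1724% + 0.3763 × 8.8000% = 8.1606%.

8.16%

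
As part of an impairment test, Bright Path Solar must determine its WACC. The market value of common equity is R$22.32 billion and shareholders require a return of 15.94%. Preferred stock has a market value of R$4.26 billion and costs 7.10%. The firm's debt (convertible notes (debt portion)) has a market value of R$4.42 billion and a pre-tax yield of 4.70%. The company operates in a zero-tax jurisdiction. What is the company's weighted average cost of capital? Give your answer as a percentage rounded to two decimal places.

13.12%

Total capital V = 22.32 + 4.26 + 4.42 = 31.
Equity: weight = 22.32/31 = 0.7200; cost = 15.94%.
Preferred: weight = 4.26/31 = 0.1374; cost = 7.1%.
Convertible notes (debt portion): weight = 4.42/31 = 0.1426; after-tax cost = 4.7% × (1 − 0%) = 4.7000%.
WACC = 0.7200 × 15.9400% + 0.1374 × 7.1000% + 0.1426 × 4.7000% = 13.1226%.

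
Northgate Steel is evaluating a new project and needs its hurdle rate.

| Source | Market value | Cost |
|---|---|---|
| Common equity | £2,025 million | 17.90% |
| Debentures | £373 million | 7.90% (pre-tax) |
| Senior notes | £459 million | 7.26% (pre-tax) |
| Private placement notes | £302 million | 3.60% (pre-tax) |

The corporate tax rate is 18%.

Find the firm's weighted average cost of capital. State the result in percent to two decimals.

Total capital V = 2025 + 373 + 459 + 302 = 3159.
Equity: weight = 2025/3159 = 0.6410; cost = 17.9%.
Debentures: weight = 373/3159 = 0.1181; after-tax cost = 7.9% × (1 − 18%) = 6.4780%.
Senior notes: weight = 459/3159 = 0.1453; after-tax cost = 7.26% × (1 − 18%) = 5.9532%.
Private placement notes: weight = 302/3159 = 0.0956; after-tax cost = 3.6% × (1 − 18%) = 2.9520%.
WACC = 0.6410 × 17.9000% + 0.1181 × 6.4780% + 0.1453 × 5.9532% + 0.0956 × 2.9520% = 13.3865%.

13.39%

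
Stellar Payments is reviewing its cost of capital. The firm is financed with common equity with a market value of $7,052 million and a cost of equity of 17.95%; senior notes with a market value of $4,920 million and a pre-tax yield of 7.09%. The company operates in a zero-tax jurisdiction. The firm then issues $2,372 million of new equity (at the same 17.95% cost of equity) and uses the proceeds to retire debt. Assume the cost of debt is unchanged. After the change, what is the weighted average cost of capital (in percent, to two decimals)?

15.64%

After the change:
Total capital V = 9424 + 2548 = 11972.
Equity: weight = 9424/11972 = 0.7872; cost = 17.95%.
Senior notes: weight = 2548/11972 = 0.2128; after-tax cost = 7.09% × (1 − 0%) = 7.0900%.
WACC = 0.7872 × 17.9500% + 0.2128 × 7.0900% = 15.6387%.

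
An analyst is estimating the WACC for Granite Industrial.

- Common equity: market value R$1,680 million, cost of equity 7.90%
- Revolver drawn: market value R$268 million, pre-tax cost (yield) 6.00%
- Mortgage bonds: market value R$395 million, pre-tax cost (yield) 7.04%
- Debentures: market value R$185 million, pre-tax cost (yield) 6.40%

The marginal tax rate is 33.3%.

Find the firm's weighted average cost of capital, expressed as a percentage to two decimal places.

Total capital V = 1680 + 268 + 395 + 185 = 2528.
Equity: weight = 1680/2528 = 0.6646; cost = 7.9%.
Revolver drawn: weight = 268/2528 = 0.1060; after-tax cost = 6% × (1 − 33.3%) = 4.0020%.
Mortgage bonds: weight = 395/2528 = 0.1562; after-tax cost = 7.04% × (1 − 33.3%) = 4.6957%.
Debentures: weight = 185/2528 = 0.0732; after-tax cost = 6.4% × (1 − 33.3%) = 4.2688%.
WACC = 0.6646 × 7.9000% + 0.1060 × 4.0020% + 0.1562 × 4.6957% + 0.0732 × 4.2688% = 6.7204%.

6.72%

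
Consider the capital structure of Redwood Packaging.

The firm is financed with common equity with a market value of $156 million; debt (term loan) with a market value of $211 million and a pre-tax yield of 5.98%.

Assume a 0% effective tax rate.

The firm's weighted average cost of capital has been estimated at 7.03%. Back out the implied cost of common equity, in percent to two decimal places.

Total capital V = 156 + 211 = 367.
Equity weight = 156/367 = 0.4251.
Term loan weight = 211/367 = 0.5749.
Debt contribution = 0.5749 × 5.98% × (1 − 0%) = 3.4381%.
Required equity contribution = 7.03% − 3.4381% = 3.5919%.
Re = 3.5919% / 0.4251 = 8.4502%.

8.45%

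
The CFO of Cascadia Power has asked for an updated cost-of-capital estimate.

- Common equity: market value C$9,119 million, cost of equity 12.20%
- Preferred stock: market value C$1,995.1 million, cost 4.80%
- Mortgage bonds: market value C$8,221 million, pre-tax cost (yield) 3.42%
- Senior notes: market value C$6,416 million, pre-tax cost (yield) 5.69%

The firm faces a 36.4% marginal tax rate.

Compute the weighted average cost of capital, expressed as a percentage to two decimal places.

6.29%

Total capital V = 9119 + 1995.1 + 8221 + 6416 = 25751.1.
Equity: weight = 9119/25751.1 = 0.3541; cost = 12.2%.
Preferred: weight = 1995.1/25751.1 = 0.0775; cost = 4.8%.
Mortgage bonds: weight = 8221/25751.1 = 0.3192; after-tax cost = 3.42% × (1 − 36.4%) = 2.1751%.
Senior notes: weight = 6416/25751.1 = 0.2492; after-tax cost = 5.69% × (1 − 36.4%) = 3.6188%.
WACC = 0.3541 × 12.2000% + 0.0775 × 4.8000% + 0.3192 × 2.1751% + 0.2492 × 3.6188% = 6.2882%.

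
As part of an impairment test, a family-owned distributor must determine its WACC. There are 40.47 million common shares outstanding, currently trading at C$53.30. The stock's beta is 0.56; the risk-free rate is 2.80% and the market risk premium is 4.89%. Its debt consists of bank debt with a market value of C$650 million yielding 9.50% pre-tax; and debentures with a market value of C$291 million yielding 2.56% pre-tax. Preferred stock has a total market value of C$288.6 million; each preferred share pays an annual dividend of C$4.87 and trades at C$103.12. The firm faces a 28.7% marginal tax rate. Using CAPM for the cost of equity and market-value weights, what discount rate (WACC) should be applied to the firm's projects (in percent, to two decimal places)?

5.39%

Cost of equity via CAPM: Re = 2.8% + 0.56 × 4.89% = 5.5384%.
Cost of preferred: Rp = 4.87 / 103.12 = 4.7227%.
Market value of equity E = 53.3 × 40.47m = 2157.051m.
Total capital V = 2157.051 + 288.6 + 650 + 291 = 3386.651.
Equity: weight = 2157.051/3386.651 = 0.6369; cost = 5.5384%.
Preferred: weight = 288.6/3386.651 = 0.0852; cost = 4.7227%.
Bank debt: weight = 650/3386.651 = 0.1919; after-tax cost = 9.5% × (1 − 28.7%) = 6.7735%.
Debentures: weight = 291/3386.651 = 0.0859; after-tax cost = 2.56% × (1 − 28.7%) = 1.8253%.
WACC = 0.6369 × 5.5384% + 0.0852 × 4.7227% + 0.1919 × 6.7735% + 0.0859 × 1.8253% = 5.3869%.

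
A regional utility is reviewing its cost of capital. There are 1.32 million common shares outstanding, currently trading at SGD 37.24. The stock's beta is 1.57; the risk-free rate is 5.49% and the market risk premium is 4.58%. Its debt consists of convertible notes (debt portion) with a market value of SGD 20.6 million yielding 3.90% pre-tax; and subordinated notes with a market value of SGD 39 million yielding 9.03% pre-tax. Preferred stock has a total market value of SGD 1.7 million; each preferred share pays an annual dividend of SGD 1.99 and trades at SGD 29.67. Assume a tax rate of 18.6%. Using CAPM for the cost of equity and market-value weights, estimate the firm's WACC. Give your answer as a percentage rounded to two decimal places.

Cost of equity via CAPM: Re = 5.49% + 1.57 × 4.58% = 12.6806%.
Cost of preferred: Rp = 1.99 / 29.67 = 6.7071%.
Market value of equity E = 37.24 × 1.32m = 49.1568m.
Total capital V = 49.1568 + 1.7 + 20.6 + 39 = 110.4568.
Equity: weight = 49.1568/110.4568 = 0.4450; cost = 12.6806%.
Preferred: weight = 1.7/110.4568 = 0.0154; cost = 6.7071%.
Convertible notes (debt portion): weight = 20.6/110.4568 = 0.1865; after-tax cost = 3.9% × (1 − 18.6%) = 3.1746%.
Subordinated notes: weight = 39/110.4568 = 0.3531; after-tax cost = 9.03% × (1 − 18.6%) = 7.3504%.
WACC = 0.4450 × 12.6806% + 0.0154 × 6.7071% + 0.1865 × 3.1746% + 0.3531 × 7.3504% = 8.9338%.

8.93%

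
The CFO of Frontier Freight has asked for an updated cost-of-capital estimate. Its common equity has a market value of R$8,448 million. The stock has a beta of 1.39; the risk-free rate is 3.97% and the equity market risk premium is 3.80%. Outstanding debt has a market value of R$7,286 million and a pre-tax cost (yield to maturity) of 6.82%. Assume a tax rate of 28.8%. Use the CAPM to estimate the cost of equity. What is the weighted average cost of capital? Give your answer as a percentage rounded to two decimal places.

Cost of equity via CAPM: Re = 3.97% + 1.39 × 3.8% = 9.2520%.
Total capital V = 8448 + 7286 = 15734.
Equity: weight = 8448/15734 = 0.5369; cost = 9.252%.
Debt: weight = 7286/15734 = 0.4631; after-tax cost = 6.82% × (1 − 28.8%) = 4.8558%.
WACC = 0.5369 × 9.2520% + 0.4631 × 4.8558% = 7.2163%.

7.22%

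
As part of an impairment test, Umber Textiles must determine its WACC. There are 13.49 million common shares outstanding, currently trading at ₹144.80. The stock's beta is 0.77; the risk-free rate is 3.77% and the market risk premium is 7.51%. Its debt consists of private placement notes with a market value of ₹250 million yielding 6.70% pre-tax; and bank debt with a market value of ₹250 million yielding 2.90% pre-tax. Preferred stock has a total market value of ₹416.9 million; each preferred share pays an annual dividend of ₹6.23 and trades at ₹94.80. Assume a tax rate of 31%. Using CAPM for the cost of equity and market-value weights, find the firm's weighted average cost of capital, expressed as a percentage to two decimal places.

8.03%

Cost of equity via CAPM: Re = 3.77% + 0.77 × 7.51% = 9.5527%.
Cost of preferred: Rp = 6.23 / 94.8 = 6.5717%.
Market value of equity E = 144.8 × 13.49m = 1953.352m.
Total capital V = 1953.352 + 416.9 + 250 + 250 = 2870.252.
Equity: weight = 1953.352/2870.252 = 0.6806; cost = 9.5527%.
Preferred: weight = 416.9/2870.252 = 0.1452; cost = 6.5717%.
Private placement notes: weight = 250/2870.252 = 0.0871; after-tax cost = 6.7% × (1 − 31%) = 4.6230%.
Bank debt: weight = 250/2870.252 = 0.0871; after-tax cost = 2.9% × (1 − 31%) = 2.0010%.
WACC = 0.6806 × 9.5527% + 0.1452 × 6.5717% + 0.0871 × 4.6230% + 0.0871 × 2.0010% = 8.0326%.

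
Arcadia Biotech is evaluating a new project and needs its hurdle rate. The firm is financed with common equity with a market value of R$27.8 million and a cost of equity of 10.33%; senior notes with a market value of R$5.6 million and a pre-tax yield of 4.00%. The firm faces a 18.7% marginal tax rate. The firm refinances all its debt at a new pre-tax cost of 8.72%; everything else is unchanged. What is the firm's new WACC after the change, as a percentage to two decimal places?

After the change:
Total capital V = 27.8 + 5.6 = 33.4.
Equity: weight = 27.8/33.4 = 0.8323; cost = 10.33%.
Senior notes: weight = 5.6/33.4 = 0.1677; after-tax cost = 8.72% × (1 − 18.7%) = 7.0894%.
WACC = 0.8323 × 10.3300% + 0.1677 × 7.0894% = 9.7867%.

9.79%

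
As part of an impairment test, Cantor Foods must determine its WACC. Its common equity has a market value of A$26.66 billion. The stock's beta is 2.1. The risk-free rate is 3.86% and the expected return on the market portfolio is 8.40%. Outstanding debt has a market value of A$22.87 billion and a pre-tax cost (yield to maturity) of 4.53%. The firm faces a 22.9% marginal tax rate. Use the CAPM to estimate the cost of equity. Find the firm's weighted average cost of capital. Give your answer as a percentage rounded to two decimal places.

8.82%

Market risk premium = 8.4% − 3.86% = 4.54%.
Cost of equity via CAPM: Re = 3.86% + 2.1 × 4.54% = 13.3940%.
Total capital V = 26.66 + 22.87 = 49.53.
Equity: weight = 26.66/49.53 = 0.5383; cost = 13.394%.
Debt: weight = 22.87/49.53 = 0.4617; after-tax cost = 4.53% × (1 − 22.9%) = 3.4926%.
WACC = 0.5383 × 13.3940% + 0.4617 × 3.4926% = 8.8221%.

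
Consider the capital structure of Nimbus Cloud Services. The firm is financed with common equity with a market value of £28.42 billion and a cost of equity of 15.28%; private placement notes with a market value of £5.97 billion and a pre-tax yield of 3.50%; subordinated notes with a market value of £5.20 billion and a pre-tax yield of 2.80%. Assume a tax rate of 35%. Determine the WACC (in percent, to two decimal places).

11.55%

Total capital V = 28.42 + 5.97 + 5.2 = 39.59.
Equity: weight = 28.42/39.59 = 0.7179; cost = 15.28%.
Private placement notes: weight = 5.97/39.59 = 0.1508; after-tax cost = 3.5% × (1 − 35%) = 2.2750%.
Subordinated notes: weight = 5.2/39.59 = 0.1313; after-tax cost = 2.8% × (1 − 35%) = 1.8200%.
WACC = 0.7179 × 15.2800% + 0.1508 × 2.2750% + 0.1313 × 1.8200% = 11.5510%.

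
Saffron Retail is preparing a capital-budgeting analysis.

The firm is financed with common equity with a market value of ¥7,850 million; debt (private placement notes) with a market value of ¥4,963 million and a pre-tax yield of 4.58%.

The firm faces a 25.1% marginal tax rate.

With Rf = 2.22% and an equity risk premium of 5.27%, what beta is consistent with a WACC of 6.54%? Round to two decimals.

Total capital V = 7850 + 4963 = 12813.
Equity weight = 7850/12813 = 0.6127.
Private placement notes weight = 4963/12813 = 0.3873.
Debt contribution = 0.3873 × 4.58% × (1 − 25.1%) = 1.3287%.
Required equity contribution = 6.54% − 1.3287% = 5.2113%  ⇒  Re = 8.5060%.
CAPM: 8.5060% = 2.22% + β × 5.27%  ⇒  β = 1.1928.

1.19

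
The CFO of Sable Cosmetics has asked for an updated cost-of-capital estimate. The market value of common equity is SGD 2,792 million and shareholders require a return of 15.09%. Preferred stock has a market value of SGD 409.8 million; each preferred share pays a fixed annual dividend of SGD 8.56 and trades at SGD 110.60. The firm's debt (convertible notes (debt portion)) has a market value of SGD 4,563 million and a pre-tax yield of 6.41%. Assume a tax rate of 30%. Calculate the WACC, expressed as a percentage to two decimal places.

8.47%

Cost of preferred: Rp = 8.56 / 110.6 = 7.7396%.
Total capital V = 2792 + 409.8 + 4563 = 7764.8.
Equity: weight = 2792/7764.8 = 0.3596; cost = 15.09%.
Preferred: weight = 409.8/7764.8 = 0.0528; cost = 7.7396%.
Convertible notes (debt portion): weight = 4563/7764.8 = 0.5877; after-tax cost = 6.41% × (1 − 30%) = 4.4870%.
WACC = 0.3596 × 15.0900% + 0.0528 × 7.7396% + 0.5877 × 4.4870% = 8.4712%.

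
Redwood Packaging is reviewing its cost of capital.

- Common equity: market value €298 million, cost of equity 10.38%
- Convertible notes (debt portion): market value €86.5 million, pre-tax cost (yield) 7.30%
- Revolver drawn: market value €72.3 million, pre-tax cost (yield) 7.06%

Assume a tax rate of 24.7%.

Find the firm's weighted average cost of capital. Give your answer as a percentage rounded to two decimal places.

8.65%

Total capital V = 298 + 86.5 + 72.3 = 456.8.
Equity: weight = 298/456.8 = 0.6524; cost = 10.38%.
Convertible notes (debt portion): weight = 86.5/456.8 = 0.1894; after-tax cost = 7.3% × (1 − 24.7%) = 5.4969%.
Revolver drawn: weight = 72.3/456.8 = 0.1583; after-tax cost = 7.06% × (1 − 24.7%) = 5.3162%.
WACC = 0.6524 × 10.3800% + 0.1894 × 5.4969% + 0.1583 × 5.3162% = 8.6539%.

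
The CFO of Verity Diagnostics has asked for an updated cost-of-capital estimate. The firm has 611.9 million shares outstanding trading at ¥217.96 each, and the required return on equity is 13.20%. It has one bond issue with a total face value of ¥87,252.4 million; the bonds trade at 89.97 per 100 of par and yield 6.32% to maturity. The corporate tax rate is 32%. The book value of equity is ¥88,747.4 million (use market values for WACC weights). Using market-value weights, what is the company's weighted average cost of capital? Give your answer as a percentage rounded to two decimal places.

Market value of equity E = 217.96 × 611.9m = 133369.724m. Market value of debt D = 87252.4m × 89.97/100 = 78500.98428m.
Total capital V = 133369.724 + 78500.98428 = 211870.70828.
Equity: weight = 133369.724/211870.70828 = 0.6295; cost = 13.2%.
Bonds outstanding: weight = 78500.98428/211870.70828 = 0.3705; after-tax cost = 6.32% × (1 − 32%) = 4.2976%.
WACC = 0.6295 × 13.2000% + 0.3705 × 4.2976% = 9.9015%.

9.90%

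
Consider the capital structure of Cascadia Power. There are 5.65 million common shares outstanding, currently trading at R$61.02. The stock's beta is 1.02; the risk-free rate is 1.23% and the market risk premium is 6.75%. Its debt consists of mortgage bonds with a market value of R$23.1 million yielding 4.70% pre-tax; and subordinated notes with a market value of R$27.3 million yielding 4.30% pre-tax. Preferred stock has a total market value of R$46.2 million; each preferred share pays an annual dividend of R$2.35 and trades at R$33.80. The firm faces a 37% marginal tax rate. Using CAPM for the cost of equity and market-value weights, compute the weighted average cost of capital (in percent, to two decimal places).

7.39%

Cost of equity via CAPM: Re = 1.23% + 1.02 × 6.75% = 8.1150%.
Cost of preferred: Rp = 2.35 / 33.8 = 6.9527%.
Market value of equity E = 61.02 × 5.65m = 344.763m.
Total capital V = 344.763 + 46.2 + 23.1 + 27.3 = 441.363.
Equity: weight = 344.763/441.363 = 0.7811; cost = 8.115%.
Preferred: weight = 46.2/441.363 = 0.1047; cost = 6.9527%.
Mortgage bonds: weight = 23.1/441.363 = 0.0523; after-tax cost = 4.7% × (1 − 37%) = 2.9610%.
Subordinated notes: weight = 27.3/441.363 = 0.0619; after-tax cost = 4.3% × (1 − 37%) = 2.7090%.
WACC = 0.7811 × 8.1150% + 0.1047 × 6.9527% + 0.0523 × 2.9610% + 0.0619 × 2.7090% = 7.3892%.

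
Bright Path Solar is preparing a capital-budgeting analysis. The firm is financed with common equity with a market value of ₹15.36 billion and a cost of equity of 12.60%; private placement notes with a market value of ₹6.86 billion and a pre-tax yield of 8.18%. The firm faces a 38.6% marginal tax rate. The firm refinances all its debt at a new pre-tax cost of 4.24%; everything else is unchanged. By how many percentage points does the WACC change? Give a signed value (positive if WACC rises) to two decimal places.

Current WACC:
Total capital V = 15.36 + 6.86 = 22.22.
Equity: weight = 15.36/22.22 = 0.6913; cost = 12.6%.
Private placement notes: weight = 6.86/22.22 = 0.3087; after-tax cost = 8.18% × (1 − 38.6%) = 5.0225%.
WACC = 0.6913 × 12.6000% + 0.3087 × 5.0225% = 10.2606%.
After the change:
Total capital V = 15.36 + 6.86 = 22.22.
Equity: weight = 15.36/22.22 = 0.6913; cost = 12.6%.
Private placement notes: weight = 6.86/22.22 = 0.3087; after-tax cost = 4.24% × (1 − 38.6%) = 2.6034%.
WACC = 0.6913 × 12.6000% + 0.3087 × 2.6034% = 9.5137%.
Change in WACC = 9.5137% − 10.2606% = -0.7469 pp.

-0.75 pp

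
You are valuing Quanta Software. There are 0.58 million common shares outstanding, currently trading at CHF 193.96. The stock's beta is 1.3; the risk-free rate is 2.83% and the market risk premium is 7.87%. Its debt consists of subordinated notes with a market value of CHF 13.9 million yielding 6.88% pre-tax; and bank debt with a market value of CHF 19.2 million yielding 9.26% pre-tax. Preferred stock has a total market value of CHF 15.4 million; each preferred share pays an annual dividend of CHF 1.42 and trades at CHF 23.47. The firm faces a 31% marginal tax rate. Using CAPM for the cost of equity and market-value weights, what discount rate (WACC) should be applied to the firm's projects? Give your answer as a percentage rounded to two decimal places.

Cost of equity via CAPM: Re = 2.83% + 1.3 × 7.87% = 13.0610%.
Cost of preferred: Rp = 1.42 / 23.47 = 6.0503%.
Market value of equity E = 193.96 × 0.58m = 112.4968m.
Total capital V = 112.4968 + 15.4 + 13.9 + 19.2 = 160.9968.
Equity: weight = 112.4968/160.9968 = 0.6988; cost = 13.061%.
Preferred: weight = 15.4/160.9968 = 0.0957; cost = 6.0503%.
Subordinated notes: weight = 13.9/160.9968 = 0.0863; after-tax cost = 6.88% × (1 − 31%) = 4.7472%.
Bank debt: weight = 19.2/160.9968 = 0.1193; after-tax cost = 9.26% × (1 − 31%) = 6.3894%.
WACC = 0.6988 × 13.0610% + 0.0957 × 6.0503% + 0.0863 × 4.7472% + 0.1193 × 6.3894% = 10.8770%.

10.88%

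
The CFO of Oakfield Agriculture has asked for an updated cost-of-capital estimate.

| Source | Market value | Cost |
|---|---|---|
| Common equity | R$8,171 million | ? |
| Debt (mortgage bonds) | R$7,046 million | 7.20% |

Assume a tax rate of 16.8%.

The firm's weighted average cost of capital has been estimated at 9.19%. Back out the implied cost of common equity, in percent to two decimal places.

Total capital V = 8171 + 7046 = 15217.
Equity weight = 8171/15217 = 0.5370.
Mortgage bonds weight = 7046/15217 = 0.4630.
Debt contribution = 0.4630 × 7.2% × (1 − 16.8%) = 2.7738%.
Required equity contribution = 9.19% − 2.7738% = 6.4162%.
Re = 6.4162% / 0.5370 = 11.9491%.

11.95%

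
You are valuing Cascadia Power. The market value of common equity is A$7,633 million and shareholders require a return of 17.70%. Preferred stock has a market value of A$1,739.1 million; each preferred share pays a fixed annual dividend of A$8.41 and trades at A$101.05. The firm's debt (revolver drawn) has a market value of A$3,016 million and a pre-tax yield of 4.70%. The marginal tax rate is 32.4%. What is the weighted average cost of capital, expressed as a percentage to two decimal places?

12.85%

Cost of preferred: Rp = 8.41 / 101.05 = 8.3226%.
Total capital V = 7633 + 1739.1 + 3016 = 12388.1.
Equity: weight = 7633/12388.1 = 0.6162; cost = 17.7%.
Preferred: weight = 1739.1/12388.1 = 0.1404; cost = 8.3226%.
Revolver drawn: weight = 3016/12388.1 = 0.2435; after-tax cost = 4.7% × (1 − 32.4%) = 3.1772%.
WACC = 0.6162 × 17.7000% + 0.1404 × 8.3226% + 0.2435 × 3.1772% = 12.8478%.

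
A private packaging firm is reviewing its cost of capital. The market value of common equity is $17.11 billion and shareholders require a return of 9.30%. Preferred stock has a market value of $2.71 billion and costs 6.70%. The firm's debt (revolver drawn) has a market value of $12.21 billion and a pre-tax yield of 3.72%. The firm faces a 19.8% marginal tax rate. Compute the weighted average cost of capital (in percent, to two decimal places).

Total capital V = 17.11 + 2.71 + 12.21 = 32.03.
Equity: weight = 17.11/32.03 = 0.5342; cost = 9.3%.
Preferred: weight = 2.71/32.03 = 0.0846; cost = 6.7%.
Revolver drawn: weight = 12.21/32.03 = 0.3812; after-tax cost = 3.72% × (1 − 19.8%) = 2.9834%.
WACC = 0.5342 × 9.3000% + 0.0846 × 6.7000% + 0.3812 × 2.9834% = 6.6721%.

6.67%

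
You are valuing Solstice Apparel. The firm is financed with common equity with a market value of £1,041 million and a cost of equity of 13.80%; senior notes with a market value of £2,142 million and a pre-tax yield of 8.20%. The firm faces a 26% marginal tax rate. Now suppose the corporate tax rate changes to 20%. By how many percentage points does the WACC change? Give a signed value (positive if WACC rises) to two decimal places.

+0.33 pp

Current WACC:
Total capital V = 1041 + 2142 = 3183.
Equity: weight = 1041/3183 = 0.3270; cost = 13.8%.
Senior notes: weight = 2142/3183 = 0.6730; after-tax cost = 8.2% × (1 − 26%) = 6.0680%.
WACC = 0.3270 × 13.8000% + 0.6730 × 6.0680% = 8.5968%.
After the change:
Total capital V = 1041 + 2142 = 3183.
Equity: weight = 1041/3183 = 0.3270; cost = 13.8%.
Senior notes: weight = 2142/3183 = 0.6730; after-tax cost = 8.2% × (1 − 20%) = 6.5600%.
WACC = 0.3270 × 13.8000% + 0.6730 × 6.5600% = 8.9278%.
Change in WACC = 8.9278% − 8.5968% = 0.3311 pp.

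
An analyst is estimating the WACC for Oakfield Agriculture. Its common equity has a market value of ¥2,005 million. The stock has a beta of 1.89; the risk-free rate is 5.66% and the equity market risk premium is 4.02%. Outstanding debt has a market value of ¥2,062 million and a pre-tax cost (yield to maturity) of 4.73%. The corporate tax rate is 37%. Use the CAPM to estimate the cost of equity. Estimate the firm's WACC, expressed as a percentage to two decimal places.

Cost of equity via CAPM: Re = 5.66% + 1.89 × 4.02% = 13.2578%.
Total capital V = 2005 + 2062 = 4067.
Equity: weight = 2005/4067 = 0.4930; cost = 13.2578%.
Debt: weight = 2062/4067 = 0.5070; after-tax cost = 4.73% × (1 − 37%) = 2.9799%.
WACC = 0.4930 × 13.2578% + 0.5070 × 2.9799% = 8.0468%.

8.05%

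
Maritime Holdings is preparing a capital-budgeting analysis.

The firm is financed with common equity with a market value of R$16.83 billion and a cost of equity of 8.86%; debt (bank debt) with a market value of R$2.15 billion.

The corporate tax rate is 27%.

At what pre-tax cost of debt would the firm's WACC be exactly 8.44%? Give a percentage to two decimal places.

7.06%

Total capital V = 16.83 + 2.15 = 18.98.
Equity weight = 16.83/18.98 = 0.8867.
Bank debt weight = 2.15/18.98 = 0.1133.
Equity contribution = 0.8867 × 8.86% = 7.8564%.
Remaining for debt = 8.44% − 7.8564% = 0.5836%.
Rd × (1 − 27%) × 0.1133 = 0.5836%  ⇒  Rd = 7.0579%.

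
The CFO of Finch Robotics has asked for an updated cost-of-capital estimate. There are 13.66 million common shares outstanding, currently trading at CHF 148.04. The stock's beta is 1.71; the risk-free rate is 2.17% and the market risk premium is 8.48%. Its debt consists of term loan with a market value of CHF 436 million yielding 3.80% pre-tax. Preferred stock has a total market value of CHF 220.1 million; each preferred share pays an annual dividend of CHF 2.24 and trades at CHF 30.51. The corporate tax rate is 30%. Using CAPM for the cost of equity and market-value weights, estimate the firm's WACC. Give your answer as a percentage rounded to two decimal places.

13.62%

Cost of equity via CAPM: Re = 2.17% + 1.71 × 8.48% = 16.6708%.
Cost of preferred: Rp = 2.24 / 30.51 = 7.3419%.
Market value of equity E = 148.04 × 13.66m = 2022.2264m.
Total capital V = 2022.2264 + 220.1 + 436 = 2678.3264.
Equity: weight = 2022.2264/2678.3264 = 0.7550; cost = 16.6708%.
Preferred: weight = 220.1/2678.3264 = 0.0822; cost = 7.3419%.
Term loan: weight = 436/2678.3264 = 0.1628; after-tax cost = 3.8% × (1 − 30%) = 2.6600%.
WACC = 0.7550 × 16.6708% + 0.0822 × 7.3419% + 0.1628 × 2.6600% = 13.6234%.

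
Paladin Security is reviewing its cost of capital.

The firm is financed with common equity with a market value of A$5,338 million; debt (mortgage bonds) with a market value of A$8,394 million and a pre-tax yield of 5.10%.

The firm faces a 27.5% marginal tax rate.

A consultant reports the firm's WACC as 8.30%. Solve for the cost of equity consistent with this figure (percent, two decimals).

Total capital V = 5338 + 8394 = 13732.
Equity weight = 5338/13732 = 0.3887.
Mortgage bonds weight = 8394/13732 = 0.6113.
Debt contribution = 0.6113 × 5.1% × (1 − 27.5%) = 2.2602%.
Required equity contribution = 8.3% − 2.2602% = 6.0398%.
Re = 6.0398% / 0.3887 = 15.5374%.

15.54%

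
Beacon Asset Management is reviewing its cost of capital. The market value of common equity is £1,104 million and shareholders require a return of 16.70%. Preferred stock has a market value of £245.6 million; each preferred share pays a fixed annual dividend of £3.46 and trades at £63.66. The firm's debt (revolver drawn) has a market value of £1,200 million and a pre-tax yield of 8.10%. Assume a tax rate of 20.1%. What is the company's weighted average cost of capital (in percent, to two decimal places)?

Cost of preferred: Rp = 3.46 / 63.66 = 5.4351%.
Total capital V = 1104 + 245.6 + 1200 = 2549.6.
Equity: weight = 1104/2549.6 = 0.4330; cost = 16.7%.
Preferred: weight = 245.6/2549.6 = 0.0963; cost = 5.4351%.
Revolver drawn: weight = 1200/2549.6 = 0.4707; after-tax cost = 8.1% × (1 − 20.1%) = 6.4719%.
WACC = 0.4330 × 16.7000% + 0.0963 × 5.4351% + 0.4707 × 6.4719% = 10.8009%.

10.80%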